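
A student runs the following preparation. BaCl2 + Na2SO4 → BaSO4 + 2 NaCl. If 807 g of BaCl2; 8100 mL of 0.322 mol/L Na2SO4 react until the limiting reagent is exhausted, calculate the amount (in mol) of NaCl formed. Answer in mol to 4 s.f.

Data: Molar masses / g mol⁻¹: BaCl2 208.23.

5.216 mol

n(BaCl2) = 807.0 / 208.23 = 3.876 mol
n(Na2SO4) = 0.322 × 8100/1000 = 2.608 mol
n/ν → BaCl2: 3.876, Na2SO4: 2.608; Na2SO4 is limiting.
n(NaCl) = (2/1) × 2.608 = 5.216 mol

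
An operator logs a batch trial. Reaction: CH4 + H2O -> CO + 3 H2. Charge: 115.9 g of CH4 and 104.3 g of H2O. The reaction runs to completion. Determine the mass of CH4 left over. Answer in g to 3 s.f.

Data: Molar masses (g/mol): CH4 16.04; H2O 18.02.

23.1 g

n(CH4) = 115.9 / 16.04 = 7.226 mol
n(H2O) = 104.3 / 18.02 = 5.788 mol
n/ν → CH4: 7.226, H2O: 5.788; H2O is limiting.
CH4 consumed = (1/1) × 5.788 = 5.788 mol
CH4 remaining = 7.226 − 5.788 = 1.438 mol
mass = 1.438 × 16.04 = 23.07 g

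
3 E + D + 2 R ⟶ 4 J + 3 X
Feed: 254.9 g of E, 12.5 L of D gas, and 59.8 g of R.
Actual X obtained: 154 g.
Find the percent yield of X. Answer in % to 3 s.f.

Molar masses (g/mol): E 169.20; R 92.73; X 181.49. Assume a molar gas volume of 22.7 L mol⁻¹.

87.7 %

n(E) = 254.9 / 169.20 = 1.507 mol
n(D) = 12.50 / 22.7 = 0.5507 mol
n(R) = 59.80 / 92.73 = 0.6449 mol
n/ν → E: 0.5023, D: 0.5507, R: 0.3225; R is limiting.
theoretical n(X) = (3/2) × 0.6449 = 0.9674 mol → 175.6 g
% yield = 154 / 175.6 × 100 = 87.70 %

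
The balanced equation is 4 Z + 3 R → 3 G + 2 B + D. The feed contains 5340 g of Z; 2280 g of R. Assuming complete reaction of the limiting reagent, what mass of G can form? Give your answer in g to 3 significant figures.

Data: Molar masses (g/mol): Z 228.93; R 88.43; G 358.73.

6280 g

n(Z) = 5340 / 228.93 = 23.33 mol
n(R) = 2280 / 88.43 = 25.78 mol
n/ν for Z = 23.33/4 = 5.833
n/ν for R = 25.78/3 = 8.593
Smallest n/ν is Z → limiting reagent.
n(G) = (3/4) × 23.33 = 17.50 mol
mass = 17.50 × 358.73 = 6278 g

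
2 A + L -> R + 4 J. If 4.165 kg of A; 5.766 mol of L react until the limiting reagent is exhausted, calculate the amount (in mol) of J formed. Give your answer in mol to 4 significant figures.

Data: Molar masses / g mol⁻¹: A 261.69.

n(A) = 4.165×1000 / 261.69 = 15.92 mol
n(L) = 5.766 mol
n/ν for A = 15.92/2 = 7.960
n/ν for L = 5.766/1 = 5.766
Smallest n/ν is L → limiting reagent.
n(J) = (4/1) × 5.766 = 23.06 mol

23.06 mol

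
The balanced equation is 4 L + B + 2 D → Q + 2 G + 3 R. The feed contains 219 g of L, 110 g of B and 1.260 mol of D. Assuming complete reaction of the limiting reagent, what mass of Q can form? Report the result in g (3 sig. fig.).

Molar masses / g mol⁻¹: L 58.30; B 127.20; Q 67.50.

42.5 g

n(L) = 219.0 / 58.30 = 3.756 mol
n(B) = 110.0 / 127.20 = 0.8648 mol
n(D) = 1.260 mol
n/ν for L = 3.756/4 = 0.9390
n/ν for B = 0.8648/1 = 0.8648
n/ν for D = 1.260/2 = 0.6300
Smallest n/ν is D → limiting reagent.
n(Q) = (1/2) × 1.260 = 0.6300 mol
mass = 0.6300 × 67.50 = 42.53 g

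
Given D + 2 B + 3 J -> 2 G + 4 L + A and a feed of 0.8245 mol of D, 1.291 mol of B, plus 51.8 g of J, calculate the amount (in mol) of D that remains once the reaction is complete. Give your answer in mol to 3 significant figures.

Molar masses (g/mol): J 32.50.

0.293 mol

n(D) = 0.8245 mol
n(B) = 1.291 mol
n(J) = 51.80 / 32.50 = 1.594 mol
n/ν for D = 0.8245/1 = 0.8245
n/ν for B = 1.291/2 = 0.6455
n/ν for J = 1.594/3 = 0.5313
Smallest n/ν is J → limiting reagent.
D consumed = (1/3) × 1.594 = 0.5313 mol
D remaining = 0.8245 − 0.5313 = 0.2932 mol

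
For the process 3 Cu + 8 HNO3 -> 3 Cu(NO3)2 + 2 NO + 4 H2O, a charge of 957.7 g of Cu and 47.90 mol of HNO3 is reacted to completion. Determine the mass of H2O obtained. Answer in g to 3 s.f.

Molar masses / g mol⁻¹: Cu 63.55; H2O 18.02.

n(Cu) = 957.7 / 63.55 = 15.07 mol
n(HNO3) = 47.90 mol
n/ν for Cu = 15.07/3 = 5.023
n/ν for HNO3 = 47.90/8 = 5.988
Smallest n/ν is Cu → limiting reagent.
n(H2O) = (4/3) × 15.07 = 20.09 mol
mass = 20.09 × 18.02 = 362.0 g

362 g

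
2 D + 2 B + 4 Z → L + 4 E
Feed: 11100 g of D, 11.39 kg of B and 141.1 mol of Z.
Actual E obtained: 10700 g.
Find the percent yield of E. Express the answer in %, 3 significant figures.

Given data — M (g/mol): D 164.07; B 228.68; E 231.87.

46.3 %

n(D) = 11100 / 164.07 = 67.65 mol
n(B) = 11.39×1000 / 228.68 = 49.81 mol
n(Z) = 141.1 mol
n/ν for D = 67.65/2 = 33.83
n/ν for B = 49.81/2 = 24.91
n/ν for Z = 141.1/4 = 35.28
Smallest n/ν is B → limiting reagent.
theoretical n(E) = (4/2) × 49.81 = 99.62 mol → 23100 g
% yield = 10700 / 23100 × 100 = 46.32 %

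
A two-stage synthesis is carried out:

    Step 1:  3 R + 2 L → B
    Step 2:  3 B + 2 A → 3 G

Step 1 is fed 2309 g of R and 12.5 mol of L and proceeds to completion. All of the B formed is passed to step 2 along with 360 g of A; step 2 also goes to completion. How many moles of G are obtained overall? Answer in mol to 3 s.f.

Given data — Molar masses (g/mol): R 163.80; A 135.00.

Step 1:
n(R) = 2309 / 163.80 = 14.10 mol
n(L) = 12.50 mol
n/ν for R = 14.10/3 = 4.700
n/ν for L = 12.50/2 = 6.250
Smallest n/ν is R → limiting reagent.
n(B) produced = (1/3) × 14.10 = 4.700 mol
Step 2:
n(B) available = 4.700 mol
n(A) = 360.0 / 135.00 = 2.667 mol
n/ν for B = 4.700/3 = 1.567
n/ν for A = 2.667/2 = 1.334
Smallest n/ν is A → limiting reagent.
n(G) = (3/2) × 2.667 = 4.001 mol

4.00 mol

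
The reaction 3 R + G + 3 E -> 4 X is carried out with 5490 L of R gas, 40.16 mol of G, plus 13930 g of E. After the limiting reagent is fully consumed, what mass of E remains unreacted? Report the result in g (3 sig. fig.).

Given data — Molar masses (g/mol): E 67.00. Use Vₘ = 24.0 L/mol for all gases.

5860 g

n(R) = 5490 / 24.0 = 228.8 mol
n(G) = 40.16 mol
n(E) = 13930 / 67.00 = 207.9 mol
n/ν → R: 76.27, G: 40.16, E: 69.30; G is limiting.
E consumed = (3/1) × 40.16 = 120.5 mol
E remaining = 207.9 − 120.5 = 87.40 mol
mass = 87.40 × 67.00 = 5856 g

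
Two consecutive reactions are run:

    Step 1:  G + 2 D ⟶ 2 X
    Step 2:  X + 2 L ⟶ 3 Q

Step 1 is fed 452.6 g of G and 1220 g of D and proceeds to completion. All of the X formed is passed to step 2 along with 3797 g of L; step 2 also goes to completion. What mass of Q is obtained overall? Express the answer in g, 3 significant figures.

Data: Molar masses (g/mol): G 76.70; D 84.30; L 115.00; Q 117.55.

Step 1:
n(G) = 452.6 / 76.70 = 5.901 mol
n(D) = 1220 / 84.30 = 14.47 mol
n/ν for G = 5.901/1 = 5.901
n/ν for D = 14.47/2 = 7.235
Smallest n/ν is G → limiting reagent.
n(X) produced = (2/1) × 5.901 = 11.80 mol
Step 2:
n(X) available = 11.80 mol
n(L) = 3797 / 115.00 = 33.02 mol
n/ν for X = 11.80/1 = 11.80
n/ν for L = 33.02/2 = 16.51
Smallest n/ν is X → limiting reagent.
n(Q) = (3/1) × 11.80 = 35.40 mol
mass = 35.40 × 117.55 = 4161 g

4160 g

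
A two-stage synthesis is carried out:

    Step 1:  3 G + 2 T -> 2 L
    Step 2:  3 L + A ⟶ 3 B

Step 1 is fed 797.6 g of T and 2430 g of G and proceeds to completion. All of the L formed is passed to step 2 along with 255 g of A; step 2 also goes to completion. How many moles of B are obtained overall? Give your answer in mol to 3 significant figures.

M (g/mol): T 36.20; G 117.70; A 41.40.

Step 1:
n(T) = 797.6 / 36.20 = 22.03 mol
n(G) = 2430 / 117.70 = 20.65 mol
n/ν → T: 11.02, G: 6.883; G is limiting.
n(L) produced = (2/3) × 20.65 = 13.77 mol
Step 2:
n(L) available = 13.77 mol
n(A) = 255.0 / 41.40 = 6.159 mol
n/ν → L: 4.590, A: 6.159; L is limiting.
n(B) = (3/3) × 13.77 = 13.77 mol

13.8 mol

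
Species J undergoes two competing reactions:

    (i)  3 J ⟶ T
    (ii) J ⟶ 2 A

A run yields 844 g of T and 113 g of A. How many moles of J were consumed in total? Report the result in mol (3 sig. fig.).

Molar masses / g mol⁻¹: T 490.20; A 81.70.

5.86 mol

n(T) = 844 / 490.20 = 1.722 mol
n(A) = 113 / 81.70 = 1.383 mol
n(J) via (i) = (3/1)×1.722 = 5.166 mol
n(J) via (ii) = (1/2)×1.383 = 0.6915 mol
total n(J) = 5.166 + 0.6915 = 5.858 mol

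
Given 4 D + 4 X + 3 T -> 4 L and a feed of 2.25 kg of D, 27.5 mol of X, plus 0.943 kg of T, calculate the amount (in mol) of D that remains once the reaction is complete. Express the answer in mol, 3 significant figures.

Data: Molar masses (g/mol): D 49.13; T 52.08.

21.7 mol

n(D) = 2.250×1000 / 49.13 = 45.80 mol
n(X) = 27.50 mol
n(T) = 0.9430×1000 / 52.08 = 18.11 mol
n/ν for D = 45.80/4 = 11.45
n/ν for X = 27.50/4 = 6.875
n/ν for T = 18.11/3 = 6.037
Smallest n/ν is T → limiting reagent.
D consumed = (4/3) × 18.11 = 24.15 mol
D remaining = 45.80 − 24.15 = 21.65 mol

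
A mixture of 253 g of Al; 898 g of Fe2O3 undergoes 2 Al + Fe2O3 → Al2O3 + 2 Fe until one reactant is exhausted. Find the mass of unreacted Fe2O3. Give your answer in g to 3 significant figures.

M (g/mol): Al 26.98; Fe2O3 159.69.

149 g

n(Al) = 253.0 / 26.98 = 9.377 mol
n(Fe2O3) = 898.0 / 159.69 = 5.623 mol
n/ν for Al = 9.377/2 = 4.689
n/ν for Fe2O3 = 5.623/1 = 5.623
Smallest n/ν is Al → limiting reagent.
Fe2O3 consumed = (1/2) × 9.377 = 4.689 mol
Fe2O3 remaining = 5.623 − 4.689 = 0.9340 mol
mass = 0.9340 × 159.69 = 149.2 g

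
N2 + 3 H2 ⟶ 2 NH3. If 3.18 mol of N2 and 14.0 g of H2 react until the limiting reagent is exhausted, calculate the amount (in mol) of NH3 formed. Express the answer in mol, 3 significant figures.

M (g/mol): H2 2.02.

n(N2) = 3.180 mol
n(H2) = 14.00 / 2.02 = 6.931 mol
n/ν for N2 = 3.180/1 = 3.180
n/ν for H2 = 6.931/3 = 2.310
Smallest n/ν is H2 → limiting reagent.
n(NH3) = (2/3) × 6.931 = 4.621 mol

4.62 mol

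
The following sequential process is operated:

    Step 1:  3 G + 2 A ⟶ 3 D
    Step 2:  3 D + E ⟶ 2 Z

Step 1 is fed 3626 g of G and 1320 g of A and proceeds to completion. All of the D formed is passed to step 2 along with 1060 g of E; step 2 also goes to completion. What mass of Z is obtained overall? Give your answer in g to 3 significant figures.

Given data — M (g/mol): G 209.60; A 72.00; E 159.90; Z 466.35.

5380 g

Step 1:
n(G) = 3626 / 209.60 = 17.30 mol
n(A) = 1320 / 72.00 = 18.33 mol
n/ν for G = 17.30/3 = 5.767
n/ν for A = 18.33/2 = 9.165
Smallest n/ν is G → limiting reagent.
n(D) produced = (3/3) × 17.30 = 17.30 mol
Step 2:
n(D) available = 17.30 mol
n(E) = 1060 / 159.90 = 6.629 mol
n/ν for D = 17.30/3 = 5.767
n/ν for E = 6.629/1 = 6.629
Smallest n/ν is D → limiting reagent.
n(Z) = (2/3) × 17.30 = 11.53 mol
mass = 11.53 × 466.35 = 5377 g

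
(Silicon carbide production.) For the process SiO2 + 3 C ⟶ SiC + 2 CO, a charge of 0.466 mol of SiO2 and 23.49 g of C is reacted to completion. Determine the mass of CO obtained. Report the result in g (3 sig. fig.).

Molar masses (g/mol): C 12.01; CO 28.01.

n(SiO2) = 0.4660 mol
n(C) = 23.49 / 12.01 = 1.956 mol
n/ν → SiO2: 0.4660, C: 0.6520; SiO2 is limiting.
n(CO) = (2/1) × 0.4660 = 0.9320 mol
mass = 0.9320 × 28.01 = 26.11 g

26.1 g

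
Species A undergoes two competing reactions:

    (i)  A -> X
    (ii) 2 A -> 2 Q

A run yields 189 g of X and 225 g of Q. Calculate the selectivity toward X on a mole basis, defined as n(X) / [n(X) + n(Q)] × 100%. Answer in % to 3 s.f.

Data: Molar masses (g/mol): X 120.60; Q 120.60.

45.7 %

n(X) = 189 / 120.60 = 1.567 mol
n(Q) = 225 / 120.60 = 1.866 mol
selectivity = 1.567/(1.567+1.866) × 100 = 45.65 %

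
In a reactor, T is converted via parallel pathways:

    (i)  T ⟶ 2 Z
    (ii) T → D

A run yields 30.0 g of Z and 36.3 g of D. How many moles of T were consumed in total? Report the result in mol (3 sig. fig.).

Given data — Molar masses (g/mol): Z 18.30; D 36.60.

1.81 mol

n(Z) = 30.0 / 18.30 = 1.639 mol
n(D) = 36.3 / 36.60 = 0.9918 mol
n(T) via (i) = (1/2)×1.639 = 0.8195 mol
n(T) via (ii) = (1/1)×0.9918 = 0.9918 mol
total n(T) = 0.8195 + 0.9918 = 1.811 mol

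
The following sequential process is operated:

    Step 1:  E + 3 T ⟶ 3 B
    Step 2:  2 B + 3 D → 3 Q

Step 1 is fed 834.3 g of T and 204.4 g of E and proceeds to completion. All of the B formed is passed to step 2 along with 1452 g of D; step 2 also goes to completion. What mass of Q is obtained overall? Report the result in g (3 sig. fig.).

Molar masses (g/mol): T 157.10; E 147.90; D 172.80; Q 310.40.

Step 1:
n(T) = 834.3 / 157.10 = 5.311 mol
n(E) = 204.4 / 147.90 = 1.382 mol
n/ν → T: 1.770, E: 1.382; E is limiting.
n(B) produced = (3/1) × 1.382 = 4.146 mol
Step 2:
n(B) available = 4.146 mol
n(D) = 1452 / 172.80 = 8.403 mol
n/ν → B: 2.073, D: 2.801; B is limiting.
n(Q) = (3/2) × 4.146 = 6.219 mol
mass = 6.219 × 310.40 = 1930 g

1930 g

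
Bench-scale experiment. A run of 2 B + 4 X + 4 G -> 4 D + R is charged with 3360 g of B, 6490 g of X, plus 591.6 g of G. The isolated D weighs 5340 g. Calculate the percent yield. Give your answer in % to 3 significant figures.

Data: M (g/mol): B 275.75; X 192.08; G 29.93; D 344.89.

n(B) = 3360 / 275.75 = 12.18 mol
n(X) = 6490 / 192.08 = 33.79 mol
n(G) = 591.6 / 29.93 = 19.77 mol
n/ν for B = 12.18/2 = 6.090
n/ν for X = 33.79/4 = 8.448
n/ν for G = 19.77/4 = 4.943
Smallest n/ν is G → limiting reagent.
theoretical n(D) = (4/4) × 19.77 = 19.77 mol → 6818 g
% yield = 5340 / 6818 × 100 = 78.32 %

78.3 %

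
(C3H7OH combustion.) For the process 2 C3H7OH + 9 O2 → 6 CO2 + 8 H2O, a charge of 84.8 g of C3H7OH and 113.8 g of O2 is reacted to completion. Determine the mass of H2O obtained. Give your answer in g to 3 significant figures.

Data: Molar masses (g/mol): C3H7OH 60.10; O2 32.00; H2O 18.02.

57.0 g

n(C3H7OH) = 84.80 / 60.10 = 1.411 mol
n(O2) = 113.8 / 32.00 = 3.556 mol
n/ν → C3H7OH: 0.7055, O2: 0.3951; O2 is limiting.
n(H2O) = (8/9) × 3.556 = 3.161 mol
mass = 3.161 × 18.02 = 56.96 g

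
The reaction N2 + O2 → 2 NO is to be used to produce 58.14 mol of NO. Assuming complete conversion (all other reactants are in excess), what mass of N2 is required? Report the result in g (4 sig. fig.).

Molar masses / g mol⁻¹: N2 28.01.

814.3 g

n(NO) = 58.14 mol
n(N2) = (1/2) × 58.14 = 29.07 mol
mass = 29.07 × 28.01 = 814.3 g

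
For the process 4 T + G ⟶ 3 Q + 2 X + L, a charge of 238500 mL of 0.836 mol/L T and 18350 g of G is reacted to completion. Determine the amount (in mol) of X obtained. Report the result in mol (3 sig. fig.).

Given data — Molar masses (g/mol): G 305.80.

99.7 mol

n(T) = 0.836 × 238500/1000 = 199.4 mol
n(G) = 18350 / 305.80 = 60.01 mol
n/ν for T = 199.4/4 = 49.85
n/ν for G = 60.01/1 = 60.01
Smallest n/ν is T → limiting reagent.
n(X) = (2/4) × 199.4 = 99.70 mol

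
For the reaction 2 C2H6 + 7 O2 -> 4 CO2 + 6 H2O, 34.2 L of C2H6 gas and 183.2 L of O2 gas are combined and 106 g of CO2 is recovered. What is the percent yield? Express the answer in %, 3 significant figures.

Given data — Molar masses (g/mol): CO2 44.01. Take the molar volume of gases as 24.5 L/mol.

86.3 %

n(C2H6) = 34.20 / 24.5 = 1.396 mol
n(O2) = 183.2 / 24.5 = 7.478 mol
n/ν → C2H6: 0.6980, O2: 1.068; C2H6 is limiting.
theoretical n(CO2) = (4/2) × 1.396 = 2.792 mol → 122.9 g
% yield = 106 / 122.9 × 100 = 86.25 %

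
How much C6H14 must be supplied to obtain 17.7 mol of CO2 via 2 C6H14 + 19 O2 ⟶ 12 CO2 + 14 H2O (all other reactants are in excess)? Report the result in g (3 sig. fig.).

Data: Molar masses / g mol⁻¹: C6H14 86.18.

n(CO2) = 17.70 mol
n(C6H14) = (2/12) × 17.70 = 2.950 mol
mass = 2.950 × 86.18 = 254.2 g

254 g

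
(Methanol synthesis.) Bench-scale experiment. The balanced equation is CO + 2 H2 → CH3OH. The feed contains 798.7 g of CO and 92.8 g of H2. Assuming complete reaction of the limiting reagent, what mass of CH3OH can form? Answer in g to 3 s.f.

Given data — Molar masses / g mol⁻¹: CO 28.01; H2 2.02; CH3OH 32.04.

736 g

n(CO) = 798.7 / 28.01 = 28.51 mol
n(H2) = 92.80 / 2.02 = 45.94 mol
n/ν → CO: 28.51, H2: 22.97; H2 is limiting.
n(CH3OH) = (1/2) × 45.94 = 22.97 mol
mass = 22.97 × 32.04 = 736.0 g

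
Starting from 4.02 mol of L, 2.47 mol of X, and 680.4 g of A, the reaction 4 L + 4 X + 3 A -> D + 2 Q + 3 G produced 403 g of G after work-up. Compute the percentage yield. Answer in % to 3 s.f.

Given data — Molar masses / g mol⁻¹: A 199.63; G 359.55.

n(L) = 4.020 mol
n(X) = 2.470 mol
n(A) = 680.4 / 199.63 = 3.408 mol
n/ν → L: 1.005, X: 0.6175, A: 1.136; X is limiting.
theoretical n(G) = (3/4) × 2.470 = 1.853 mol → 666.2 g
% yield = 403 / 666.2 × 100 = 60.49 %

60.5 %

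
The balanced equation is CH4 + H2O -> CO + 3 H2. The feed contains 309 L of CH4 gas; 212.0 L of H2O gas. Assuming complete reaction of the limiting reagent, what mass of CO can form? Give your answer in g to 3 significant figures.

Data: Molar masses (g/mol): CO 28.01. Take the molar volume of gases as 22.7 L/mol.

n(CH4) = 309.0 / 22.7 = 13.61 mol
n(H2O) = 212.0 / 22.7 = 9.339 mol
n/ν for CH4 = 13.61/1 = 13.61
n/ν for H2O = 9.339/1 = 9.339
Smallest n/ν is H2O → limiting reagent.
n(CO) = (1/1) × 9.339 = 9.339 mol
mass = 9.339 × 28.01 = 261.6 g

262 g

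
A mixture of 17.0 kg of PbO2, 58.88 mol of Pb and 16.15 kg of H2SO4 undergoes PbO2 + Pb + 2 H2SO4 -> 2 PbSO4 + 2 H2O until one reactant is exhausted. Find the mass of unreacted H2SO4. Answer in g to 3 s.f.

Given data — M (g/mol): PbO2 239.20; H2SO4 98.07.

n(PbO2) = 17.00×1000 / 239.20 = 71.07 mol
n(Pb) = 58.88 mol
n(H2SO4) = 16.15×1000 / 98.07 = 164.7 mol
n/ν for PbO2 = 71.07/1 = 71.07
n/ν for Pb = 58.88/1 = 58.88
n/ν for H2SO4 = 164.7/2 = 82.35
Smallest n/ν is Pb → limiting reagent.
H2SO4 consumed = (2/1) × 58.88 = 117.8 mol
H2SO4 remaining = 164.7 − 117.8 = 46.90 mol
mass = 46.90 × 98.07 = 4599 g

4600 g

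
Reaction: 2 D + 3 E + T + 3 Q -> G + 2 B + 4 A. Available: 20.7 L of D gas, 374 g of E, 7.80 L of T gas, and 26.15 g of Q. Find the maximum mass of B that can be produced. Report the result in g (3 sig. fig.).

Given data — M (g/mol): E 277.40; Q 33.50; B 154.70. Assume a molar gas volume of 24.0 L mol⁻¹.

80.5 g

n(D) = 20.70 / 24.0 = 0.8625 mol
n(E) = 374.0 / 277.40 = 1.348 mol
n(T) = 7.800 / 24.0 = 0.3250 mol
n(Q) = 26.15 / 33.50 = 0.7806 mol
n/ν for D = 0.8625/2 = 0.4313
n/ν for E = 1.348/3 = 0.4493
n/ν for T = 0.3250/1 = 0.3250
n/ν for Q = 0.7806/3 = 0.2602
Smallest n/ν is Q → limiting reagent.
n(B) = (2/3) × 0.7806 = 0.5204 mol
mass = 0.5204 × 154.70 = 80.51 g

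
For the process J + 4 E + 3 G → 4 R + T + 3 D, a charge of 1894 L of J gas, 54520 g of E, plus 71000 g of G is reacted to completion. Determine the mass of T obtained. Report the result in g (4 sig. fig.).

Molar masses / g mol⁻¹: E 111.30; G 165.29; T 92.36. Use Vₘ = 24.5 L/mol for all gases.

7140 g

n(J) = 1894 / 24.5 = 77.31 mol
n(E) = 54520 / 111.30 = 489.8 mol
n(G) = 71000 / 165.29 = 429.5 mol
n/ν for J = 77.31/1 = 77.31
n/ν for E = 489.8/4 = 122.5
n/ν for G = 429.5/3 = 143.2
Smallest n/ν is J → limiting reagent.
n(T) = (1/1) × 77.31 = 77.31 mol
mass = 77.31 × 92.36 = 7140 g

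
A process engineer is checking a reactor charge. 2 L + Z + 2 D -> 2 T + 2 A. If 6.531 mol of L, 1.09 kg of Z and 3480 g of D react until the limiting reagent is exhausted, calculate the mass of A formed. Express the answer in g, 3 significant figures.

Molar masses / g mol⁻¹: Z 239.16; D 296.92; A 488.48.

n(L) = 6.531 mol
n(Z) = 1.090×1000 / 239.16 = 4.558 mol
n(D) = 3480 / 296.92 = 11.72 mol
n/ν → L: 3.266, Z: 4.558, D: 5.860; L is limiting.
n(A) = (2/2) × 6.531 = 6.531 mol
mass = 6.531 × 488.48 = 3190 g

3190 g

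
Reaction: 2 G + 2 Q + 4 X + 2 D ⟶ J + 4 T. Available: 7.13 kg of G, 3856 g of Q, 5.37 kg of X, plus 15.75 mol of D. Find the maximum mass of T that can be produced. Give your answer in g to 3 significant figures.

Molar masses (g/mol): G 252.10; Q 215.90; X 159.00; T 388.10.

12200 g

n(G) = 7.130×1000 / 252.10 = 28.28 mol
n(Q) = 3856 / 215.90 = 17.86 mol
n(X) = 5.370×1000 / 159.00 = 33.77 mol
n(D) = 15.75 mol
n/ν → G: 14.14, Q: 8.930, X: 8.443, D: 7.875; D is limiting.
n(T) = (4/2) × 15.75 = 31.50 mol
mass = 31.50 × 388.10 = 12230 g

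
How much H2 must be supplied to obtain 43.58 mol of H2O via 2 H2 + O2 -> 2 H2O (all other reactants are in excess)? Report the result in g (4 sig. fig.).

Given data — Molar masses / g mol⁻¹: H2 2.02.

88.03 g

n(H2O) = 43.58 mol
n(H2) = (2/2) × 43.58 = 43.58 mol
mass = 43.58 × 2.02 = 88.03 g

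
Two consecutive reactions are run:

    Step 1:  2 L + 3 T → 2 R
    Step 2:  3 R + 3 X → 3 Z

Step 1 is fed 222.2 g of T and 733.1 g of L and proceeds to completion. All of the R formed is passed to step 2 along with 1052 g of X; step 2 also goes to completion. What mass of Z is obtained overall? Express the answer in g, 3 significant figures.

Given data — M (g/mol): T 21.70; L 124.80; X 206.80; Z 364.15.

Step 1:
n(T) = 222.2 / 21.70 = 10.24 mol
n(L) = 733.1 / 124.80 = 5.874 mol
n/ν for T = 10.24/3 = 3.413
n/ν for L = 5.874/2 = 2.937
Smallest n/ν is L → limiting reagent.
n(R) produced = (2/2) × 5.874 = 5.874 mol
Step 2:
n(R) available = 5.874 mol
n(X) = 1052 / 206.80 = 5.087 mol
n/ν for R = 5.874/3 = 1.958
n/ν for X = 5.087/3 = 1.696
Smallest n/ν is X → limiting reagent.
n(Z) = (3/3) × 5.087 = 5.087 mol
mass = 5.087 × 364.15 = 1852 g

1850 g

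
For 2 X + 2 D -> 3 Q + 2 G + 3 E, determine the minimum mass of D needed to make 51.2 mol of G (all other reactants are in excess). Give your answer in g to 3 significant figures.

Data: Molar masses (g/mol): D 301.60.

15400 g

n(G) = 51.20 mol
n(D) = (2/2) × 51.20 = 51.20 mol
mass = 51.20 × 301.60 = 15440 g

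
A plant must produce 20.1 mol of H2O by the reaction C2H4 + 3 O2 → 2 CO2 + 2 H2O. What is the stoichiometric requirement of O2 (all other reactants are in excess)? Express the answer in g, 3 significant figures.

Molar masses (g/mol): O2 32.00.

965 g

n(H2O) = 20.10 mol
n(O2) = (3/2) × 20.10 = 30.15 mol
mass = 30.15 × 32.00 = 964.8 g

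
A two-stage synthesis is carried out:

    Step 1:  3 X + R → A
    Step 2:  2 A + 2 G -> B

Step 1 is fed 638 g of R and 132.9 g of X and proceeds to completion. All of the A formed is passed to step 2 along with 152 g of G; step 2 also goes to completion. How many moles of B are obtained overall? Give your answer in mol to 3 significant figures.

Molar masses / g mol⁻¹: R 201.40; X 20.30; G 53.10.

1.09 mol

Step 1:
n(R) = 638.0 / 201.40 = 3.168 mol
n(X) = 132.9 / 20.30 = 6.547 mol
n/ν for R = 3.168/1 = 3.168
n/ν for X = 6.547/3 = 2.182
Smallest n/ν is X → limiting reagent.
n(A) produced = (1/3) × 6.547 = 2.182 mol
Step 2:
n(A) available = 2.182 mol
n(G) = 152.0 / 53.10 = 2.863 mol
n/ν for A = 2.182/2 = 1.091
n/ν for G = 2.863/2 = 1.432
Smallest n/ν is A → limiting reagent.
n(B) = (1/2) × 2.182 = 1.091 mol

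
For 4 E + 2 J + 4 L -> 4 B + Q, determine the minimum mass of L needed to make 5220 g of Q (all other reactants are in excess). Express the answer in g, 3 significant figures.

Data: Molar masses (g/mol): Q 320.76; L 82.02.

5340 g

n(Q) = 5220 / 320.76 = 16.27 mol
n(L) = (4/1) × 16.27 = 65.08 mol
mass = 65.08 × 82.02 = 5338 g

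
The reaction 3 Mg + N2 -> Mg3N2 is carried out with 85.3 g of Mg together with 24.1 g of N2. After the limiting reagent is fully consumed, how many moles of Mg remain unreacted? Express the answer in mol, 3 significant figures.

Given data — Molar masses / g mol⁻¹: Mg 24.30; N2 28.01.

n(Mg) = 85.30 / 24.30 = 3.510 mol
n(N2) = 24.10 / 28.01 = 0.8604 mol
n/ν → Mg: 1.170, N2: 0.8604; N2 is limiting.
Mg consumed = (3/1) × 0.8604 = 2.581 mol
Mg remaining = 3.510 − 2.581 = 0.9290 mol

0.929 mol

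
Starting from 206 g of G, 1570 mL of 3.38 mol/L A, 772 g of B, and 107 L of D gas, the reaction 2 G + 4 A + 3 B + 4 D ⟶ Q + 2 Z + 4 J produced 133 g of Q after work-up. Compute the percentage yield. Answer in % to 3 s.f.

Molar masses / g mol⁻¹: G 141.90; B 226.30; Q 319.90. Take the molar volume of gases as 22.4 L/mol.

n(G) = 206.0 / 141.90 = 1.452 mol
n(A) = 3.38 × 1570/1000 = 5.307 mol
n(B) = 772.0 / 226.30 = 3.411 mol
n(D) = 107.0 / 22.4 = 4.777 mol
n/ν → G: 0.7260, A: 1.327, B: 1.137, D: 1.194; G is limiting.
theoretical n(Q) = (1/2) × 1.452 = 0.7260 mol → 232.2 g
% yield = 133 / 232.2 × 100 = 57.28 %

57.3 %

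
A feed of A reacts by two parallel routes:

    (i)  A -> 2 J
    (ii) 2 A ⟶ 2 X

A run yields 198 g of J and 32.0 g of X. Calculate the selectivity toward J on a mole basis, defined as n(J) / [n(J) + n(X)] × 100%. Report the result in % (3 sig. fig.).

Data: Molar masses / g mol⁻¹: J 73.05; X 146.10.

92.5 %

n(J) = 198 / 73.05 = 2.710 mol
n(X) = 32.0 / 146.10 = 0.2190 mol
selectivity = 2.710/(2.710+0.2190) × 100 = 92.52 %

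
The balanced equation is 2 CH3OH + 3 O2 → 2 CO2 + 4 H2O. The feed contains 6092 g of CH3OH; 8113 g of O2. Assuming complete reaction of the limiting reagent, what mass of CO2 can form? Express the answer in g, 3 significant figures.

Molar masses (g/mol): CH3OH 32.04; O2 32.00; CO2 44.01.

7440 g

n(CH3OH) = 6092 / 32.04 = 190.1 mol
n(O2) = 8113 / 32.00 = 253.5 mol
n/ν for CH3OH = 190.1/2 = 95.05
n/ν for O2 = 253.5/3 = 84.50
Smallest n/ν is O2 → limiting reagent.
n(CO2) = (2/3) × 253.5 = 169.0 mol
mass = 169.0 × 44.01 = 7438 g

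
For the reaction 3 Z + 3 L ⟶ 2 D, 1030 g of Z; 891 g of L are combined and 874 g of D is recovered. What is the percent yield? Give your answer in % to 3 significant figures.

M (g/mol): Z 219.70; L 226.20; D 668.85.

49.8 %

n(Z) = 1030 / 219.70 = 4.688 mol
n(L) = 891.0 / 226.20 = 3.939 mol
n/ν for Z = 4.688/3 = 1.563
n/ν for L = 3.939/3 = 1.313
Smallest n/ν is L → limiting reagent.
theoretical n(D) = (2/3) × 3.939 = 2.626 mol → 1756 g
% yield = 874 / 1756 × 100 = 49.77 %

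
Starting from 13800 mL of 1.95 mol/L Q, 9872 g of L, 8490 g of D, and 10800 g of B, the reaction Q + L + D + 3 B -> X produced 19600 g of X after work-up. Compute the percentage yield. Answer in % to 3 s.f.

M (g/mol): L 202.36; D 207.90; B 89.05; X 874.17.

83.3 %

n(Q) = 1.95 × 13800/1000 = 26.91 mol
n(L) = 9872 / 202.36 = 48.78 mol
n(D) = 8490 / 207.90 = 40.84 mol
n(B) = 10800 / 89.05 = 121.3 mol
n/ν for Q = 26.91/1 = 26.91
n/ν for L = 48.78/1 = 48.78
n/ν for D = 40.84/1 = 40.84
n/ν for B = 121.3/3 = 40.43
Smallest n/ν is Q → limiting reagent.
theoretical n(X) = (1/1) × 26.91 = 26.91 mol → 23520 g
% yield = 19600 / 23520 × 100 = 83.33 %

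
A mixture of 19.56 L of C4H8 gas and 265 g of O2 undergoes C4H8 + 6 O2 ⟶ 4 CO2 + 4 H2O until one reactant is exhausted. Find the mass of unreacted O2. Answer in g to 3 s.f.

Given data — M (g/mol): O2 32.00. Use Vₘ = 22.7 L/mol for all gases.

n(C4H8) = 19.56 / 22.7 = 0.8617 mol
n(O2) = 265.0 / 32.00 = 8.281 mol
n/ν for C4H8 = 0.8617/1 = 0.8617
n/ν for O2 = 8.281/6 = 1.380
Smallest n/ν is C4H8 → limiting reagent.
O2 consumed = (6/1) × 0.8617 = 5.170 mol
O2 remaining = 8.281 − 5.170 = 3.111 mol
mass = 3.111 × 32.00 = 99.55 g

99.6 g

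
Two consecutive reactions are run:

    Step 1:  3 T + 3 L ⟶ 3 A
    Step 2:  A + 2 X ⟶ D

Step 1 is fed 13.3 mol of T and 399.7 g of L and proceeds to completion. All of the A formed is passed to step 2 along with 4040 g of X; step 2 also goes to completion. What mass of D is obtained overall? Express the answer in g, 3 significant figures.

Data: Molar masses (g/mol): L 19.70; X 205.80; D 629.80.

6180 g

Step 1:
n(T) = 13.30 mol
n(L) = 399.7 / 19.70 = 20.29 mol
n/ν for T = 13.30/3 = 4.433
n/ν for L = 20.29/3 = 6.763
Smallest n/ν is T → limiting reagent.
n(A) produced = (3/3) × 13.30 = 13.30 mol
Step 2:
n(A) available = 13.30 mol
n(X) = 4040 / 205.80 = 19.63 mol
n/ν for A = 13.30/1 = 13.30
n/ν for X = 19.63/2 = 9.815
Smallest n/ν is X → limiting reagent.
n(D) = (1/2) × 19.63 = 9.815 mol
mass = 9.815 × 629.80 = 6181 g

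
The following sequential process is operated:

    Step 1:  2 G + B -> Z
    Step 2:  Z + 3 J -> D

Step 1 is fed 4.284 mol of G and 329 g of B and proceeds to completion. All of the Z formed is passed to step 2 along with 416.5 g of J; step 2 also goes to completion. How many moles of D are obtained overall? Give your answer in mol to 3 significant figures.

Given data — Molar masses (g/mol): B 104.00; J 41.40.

Step 1:
n(G) = 4.284 mol
n(B) = 329.0 / 104.00 = 3.163 mol
n/ν → G: 2.142, B: 3.163; G is limiting.
n(Z) produced = (1/2) × 4.284 = 2.142 mol
Step 2:
n(Z) available = 2.142 mol
n(J) = 416.5 / 41.40 = 10.06 mol
n/ν → Z: 2.142, J: 3.353; Z is limiting.
n(D) = (1/1) × 2.142 = 2.142 mol

2.14 mol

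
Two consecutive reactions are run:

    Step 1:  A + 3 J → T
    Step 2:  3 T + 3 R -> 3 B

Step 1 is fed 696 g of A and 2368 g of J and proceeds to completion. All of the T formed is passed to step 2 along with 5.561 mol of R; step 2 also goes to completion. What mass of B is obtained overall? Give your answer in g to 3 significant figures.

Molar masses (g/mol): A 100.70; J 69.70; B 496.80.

2760 g

Step 1:
n(A) = 696.0 / 100.70 = 6.912 mol
n(J) = 2368 / 69.70 = 33.97 mol
n/ν → A: 6.912, J: 11.32; A is limiting.
n(T) produced = (1/1) × 6.912 = 6.912 mol
Step 2:
n(T) available = 6.912 mol
n(R) = 5.561 mol
n/ν → T: 2.304, R: 1.854; R is limiting.
n(B) = (3/3) × 5.561 = 5.561 mol
mass = 5.561 × 496.80 = 2763 g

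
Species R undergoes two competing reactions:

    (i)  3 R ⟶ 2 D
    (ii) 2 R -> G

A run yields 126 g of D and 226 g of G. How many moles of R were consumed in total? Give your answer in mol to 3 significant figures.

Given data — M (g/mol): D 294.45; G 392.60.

n(D) = 126 / 294.45 = 0.4279 mol
n(G) = 226 / 392.60 = 0.5756 mol
n(R) via (i) = (3/2)×0.4279 = 0.6419 mol
n(R) via (ii) = (2/1)×0.5756 = 1.151 mol
total n(R) = 0.6419 + 1.151 = 1.793 mol

1.79 mol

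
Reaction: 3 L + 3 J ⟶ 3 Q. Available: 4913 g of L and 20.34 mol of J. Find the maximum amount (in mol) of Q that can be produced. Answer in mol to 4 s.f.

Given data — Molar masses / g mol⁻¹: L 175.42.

n(L) = 4913 / 175.42 = 28.01 mol
n(J) = 20.34 mol
n/ν → L: 9.337, J: 6.780; J is limiting.
n(Q) = (3/3) × 20.34 = 20.34 mol

20.34 mol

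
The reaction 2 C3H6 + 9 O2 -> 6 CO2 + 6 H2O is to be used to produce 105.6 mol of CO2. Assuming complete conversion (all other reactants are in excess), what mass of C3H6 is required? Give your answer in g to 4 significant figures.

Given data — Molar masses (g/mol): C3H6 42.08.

1481 g

n(CO2) = 105.6 mol
n(C3H6) = (2/6) × 105.6 = 35.20 mol
mass = 35.20 × 42.08 = 1481 g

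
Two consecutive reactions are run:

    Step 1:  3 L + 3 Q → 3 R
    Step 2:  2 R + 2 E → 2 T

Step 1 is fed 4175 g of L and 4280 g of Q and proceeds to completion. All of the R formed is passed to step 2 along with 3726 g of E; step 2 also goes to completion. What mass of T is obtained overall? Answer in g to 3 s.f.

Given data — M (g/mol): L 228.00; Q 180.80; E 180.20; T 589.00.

10800 g

Step 1:
n(L) = 4175 / 228.00 = 18.31 mol
n(Q) = 4280 / 180.80 = 23.67 mol
n/ν for L = 18.31/3 = 6.103
n/ν for Q = 23.67/3 = 7.890
Smallest n/ν is L → limiting reagent.
n(R) produced = (3/3) × 18.31 = 18.31 mol
Step 2:
n(R) available = 18.31 mol
n(E) = 3726 / 180.20 = 20.68 mol
n/ν for R = 18.31/2 = 9.155
n/ν for E = 20.68/2 = 10.34
Smallest n/ν is R → limiting reagent.
n(T) = (2/2) × 18.31 = 18.31 mol
mass = 18.31 × 589.00 = 10780 g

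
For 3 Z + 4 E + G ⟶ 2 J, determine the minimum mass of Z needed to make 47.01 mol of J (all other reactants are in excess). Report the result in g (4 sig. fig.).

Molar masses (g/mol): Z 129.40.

9125 g

n(J) = 47.01 mol
n(Z) = (3/2) × 47.01 = 70.52 mol
mass = 70.52 × 129.40 = 9125 g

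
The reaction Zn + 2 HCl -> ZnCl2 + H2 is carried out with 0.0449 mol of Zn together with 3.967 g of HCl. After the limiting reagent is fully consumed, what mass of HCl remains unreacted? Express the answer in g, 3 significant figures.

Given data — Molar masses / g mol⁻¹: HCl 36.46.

n(Zn) = 0.04490 mol
n(HCl) = 3.967 / 36.46 = 0.1088 mol
n/ν for Zn = 0.04490/1 = 0.04490
n/ν for HCl = 0.1088/2 = 0.05440
Smallest n/ν is Zn → limiting reagent.
HCl consumed = (2/1) × 0.04490 = 0.08980 mol
HCl remaining = 0.1088 − 0.08980 = 0.01900 mol
mass = 0.01900 × 36.46 = 0.6927 g

0.693 g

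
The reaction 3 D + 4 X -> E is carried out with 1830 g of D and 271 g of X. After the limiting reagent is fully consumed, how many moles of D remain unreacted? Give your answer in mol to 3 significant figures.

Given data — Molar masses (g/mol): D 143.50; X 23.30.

n(D) = 1830 / 143.50 = 12.75 mol
n(X) = 271.0 / 23.30 = 11.63 mol
n/ν → D: 4.250, X: 2.908; X is limiting.
D consumed = (3/4) × 11.63 = 8.723 mol
D remaining = 12.75 − 8.723 = 4.027 mol

4.03 mol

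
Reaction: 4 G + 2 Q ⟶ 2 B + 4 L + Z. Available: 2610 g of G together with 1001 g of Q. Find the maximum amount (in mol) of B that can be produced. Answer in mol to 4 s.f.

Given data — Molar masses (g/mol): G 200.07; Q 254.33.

3.936 mol

n(G) = 2610 / 200.07 = 13.05 mol
n(Q) = 1001 / 254.33 = 3.936 mol
n/ν → G: 3.263, Q: 1.968; Q is limiting.
n(B) = (2/2) × 3.936 = 3.936 mol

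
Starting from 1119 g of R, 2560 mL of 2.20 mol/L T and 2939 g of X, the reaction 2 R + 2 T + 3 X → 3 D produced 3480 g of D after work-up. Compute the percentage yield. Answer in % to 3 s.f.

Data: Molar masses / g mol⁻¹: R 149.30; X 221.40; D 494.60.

83.3 %

n(R) = 1119 / 149.30 = 7.495 mol
n(T) = 2.20 × 2560/1000 = 5.632 mol
n(X) = 2939 / 221.40 = 13.27 mol
n/ν → R: 3.748, T: 2.816, X: 4.423; T is limiting.
theoretical n(D) = (3/2) × 5.632 = 8.448 mol → 4178 g
% yield = 3480 / 4178 × 100 = 83.29 %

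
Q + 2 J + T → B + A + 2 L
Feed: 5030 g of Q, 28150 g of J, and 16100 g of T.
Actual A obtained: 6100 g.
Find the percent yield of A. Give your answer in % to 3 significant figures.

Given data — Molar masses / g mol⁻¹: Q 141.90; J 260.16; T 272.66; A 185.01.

n(Q) = 5030 / 141.90 = 35.45 mol
n(J) = 28150 / 260.16 = 108.2 mol
n(T) = 16100 / 272.66 = 59.05 mol
n/ν for Q = 35.45/1 = 35.45
n/ν for J = 108.2/2 = 54.10
n/ν for T = 59.05/1 = 59.05
Smallest n/ν is Q → limiting reagent.
theoretical n(A) = (1/1) × 35.45 = 35.45 mol → 6559 g
% yield = 6100 / 6559 × 100 = 93.00 %

93.0 %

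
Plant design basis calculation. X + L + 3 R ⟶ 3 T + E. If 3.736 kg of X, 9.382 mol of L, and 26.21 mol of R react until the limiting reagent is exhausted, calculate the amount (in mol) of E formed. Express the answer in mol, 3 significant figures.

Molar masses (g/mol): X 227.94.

n(X) = 3.736×1000 / 227.94 = 16.39 mol
n(L) = 9.382 mol
n(R) = 26.21 mol
n/ν for X = 16.39/1 = 16.39
n/ν for L = 9.382/1 = 9.382
n/ν for R = 26.21/3 = 8.737
Smallest n/ν is R → limiting reagent.
n(E) = (1/3) × 26.21 = 8.737 mol

8.74 mol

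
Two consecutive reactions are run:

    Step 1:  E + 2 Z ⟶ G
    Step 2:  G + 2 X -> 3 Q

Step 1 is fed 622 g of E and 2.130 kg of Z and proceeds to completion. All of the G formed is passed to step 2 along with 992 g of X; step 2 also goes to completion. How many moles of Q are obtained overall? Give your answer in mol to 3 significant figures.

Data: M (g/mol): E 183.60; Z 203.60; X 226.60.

6.57 mol

Step 1:
n(E) = 622.0 / 183.60 = 3.388 mol
n(Z) = 2.130×1000 / 203.60 = 10.46 mol
n/ν for E = 3.388/1 = 3.388
n/ν for Z = 10.46/2 = 5.230
Smallest n/ν is E → limiting reagent.
n(G) produced = (1/1) × 3.388 = 3.388 mol
Step 2:
n(G) available = 3.388 mol
n(X) = 992.0 / 226.60 = 4.378 mol
n/ν for G = 3.388/1 = 3.388
n/ν for X = 4.378/2 = 2.189
Smallest n/ν is X → limiting reagent.
n(Q) = (3/2) × 4.378 = 6.567 mol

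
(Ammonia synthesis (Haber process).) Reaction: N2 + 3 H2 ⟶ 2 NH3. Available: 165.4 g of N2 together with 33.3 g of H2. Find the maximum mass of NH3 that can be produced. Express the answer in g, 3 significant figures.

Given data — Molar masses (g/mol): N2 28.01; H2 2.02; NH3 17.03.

n(N2) = 165.4 / 28.01 = 5.905 mol
n(H2) = 33.30 / 2.02 = 16.49 mol
n/ν → N2: 5.905, H2: 5.497; H2 is limiting.
n(NH3) = (2/3) × 16.49 = 10.99 mol
mass = 10.99 × 17.03 = 187.2 g

187 g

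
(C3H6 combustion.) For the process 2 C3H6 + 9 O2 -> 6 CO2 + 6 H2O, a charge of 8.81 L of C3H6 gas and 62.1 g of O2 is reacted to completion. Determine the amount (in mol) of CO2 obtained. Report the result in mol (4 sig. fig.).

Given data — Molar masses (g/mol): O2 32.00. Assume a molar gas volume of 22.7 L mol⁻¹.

n(C3H6) = 8.810 / 22.7 = 0.3881 mol
n(O2) = 62.10 / 32.00 = 1.941 mol
n/ν → C3H6: 0.1941, O2: 0.2157; C3H6 is limiting.
n(CO2) = (6/2) × 0.3881 = 1.164 mol

1.164 mol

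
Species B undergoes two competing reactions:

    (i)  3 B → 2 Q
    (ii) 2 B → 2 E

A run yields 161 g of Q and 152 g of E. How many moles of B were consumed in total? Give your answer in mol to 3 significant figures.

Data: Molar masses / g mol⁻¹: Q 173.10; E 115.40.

n(Q) = 161 / 173.10 = 0.9301 mol
n(E) = 152 / 115.40 = 1.317 mol
n(B) via (i) = (3/2)×0.9301 = 1.395 mol
n(B) via (ii) = (2/2)×1.317 = 1.317 mol
total n(B) = 1.395 + 1.317 = 2.712 mol

2.71 mol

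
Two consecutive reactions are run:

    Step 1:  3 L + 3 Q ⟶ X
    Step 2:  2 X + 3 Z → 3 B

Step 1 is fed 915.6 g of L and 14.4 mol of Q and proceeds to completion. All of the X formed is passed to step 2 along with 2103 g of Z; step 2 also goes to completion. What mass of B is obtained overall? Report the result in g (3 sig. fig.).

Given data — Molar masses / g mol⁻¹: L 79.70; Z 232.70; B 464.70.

Step 1:
n(L) = 915.6 / 79.70 = 11.49 mol
n(Q) = 14.40 mol
n/ν for L = 11.49/3 = 3.830
n/ν for Q = 14.40/3 = 4.800
Smallest n/ν is L → limiting reagent.
n(X) produced = (1/3) × 11.49 = 3.830 mol
Step 2:
n(X) available = 3.830 mol
n(Z) = 2103 / 232.70 = 9.037 mol
n/ν for X = 3.830/2 = 1.915
n/ν for Z = 9.037/3 = 3.012
Smallest n/ν is X → limiting reagent.
n(B) = (3/2) × 3.830 = 5.745 mol
mass = 5.745 × 464.70 = 2670 g

2670 g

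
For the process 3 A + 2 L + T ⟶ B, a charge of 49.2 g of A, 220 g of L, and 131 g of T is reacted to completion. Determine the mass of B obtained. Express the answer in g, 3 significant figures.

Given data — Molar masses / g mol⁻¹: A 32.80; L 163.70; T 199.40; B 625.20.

n(A) = 49.20 / 32.80 = 1.500 mol
n(L) = 220.0 / 163.70 = 1.344 mol
n(T) = 131.0 / 199.40 = 0.6570 mol
n/ν → A: 0.5000, L: 0.6720, T: 0.6570; A is limiting.
n(B) = (1/3) × 1.500 = 0.5000 mol
mass = 0.5000 × 625.20 = 312.6 g

313 g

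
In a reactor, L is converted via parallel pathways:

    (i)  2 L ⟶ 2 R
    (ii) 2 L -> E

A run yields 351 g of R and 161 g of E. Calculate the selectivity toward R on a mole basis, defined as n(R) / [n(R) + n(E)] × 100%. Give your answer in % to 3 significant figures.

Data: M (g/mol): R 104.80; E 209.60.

n(R) = 351 / 104.80 = 3.349 mol
n(E) = 161 / 209.60 = 0.7681 mol
selectivity = 3.349/(3.349+0.7681) × 100 = 81.34 %

81.3 %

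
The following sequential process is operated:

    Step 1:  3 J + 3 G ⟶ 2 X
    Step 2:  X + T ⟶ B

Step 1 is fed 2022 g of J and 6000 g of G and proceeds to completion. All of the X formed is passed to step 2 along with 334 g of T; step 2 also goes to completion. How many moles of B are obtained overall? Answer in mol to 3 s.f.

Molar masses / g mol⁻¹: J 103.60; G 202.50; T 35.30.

9.46 mol

Step 1:
n(J) = 2022 / 103.60 = 19.52 mol
n(G) = 6000 / 202.50 = 29.63 mol
n/ν for J = 19.52/3 = 6.507
n/ν for G = 29.63/3 = 9.877
Smallest n/ν is J → limiting reagent.
n(X) produced = (2/3) × 19.52 = 13.01 mol
Step 2:
n(X) available = 13.01 mol
n(T) = 334.0 / 35.30 = 9.462 mol
n/ν for X = 13.01/1 = 13.01
n/ν for T = 9.462/1 = 9.462
Smallest n/ν is T → limiting reagent.
n(B) = (1/1) × 9.462 = 9.462 mol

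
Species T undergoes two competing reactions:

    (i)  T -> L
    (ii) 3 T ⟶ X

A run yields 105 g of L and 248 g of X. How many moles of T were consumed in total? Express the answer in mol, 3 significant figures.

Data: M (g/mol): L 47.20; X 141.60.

7.48 mol

n(L) = 105 / 47.20 = 2.225 mol
n(X) = 248 / 141.60 = 1.751 mol
n(T) via (i) = (1/1)×2.225 = 2.225 mol
n(T) via (ii) = (3/1)×1.751 = 5.253 mol
total n(T) = 2.225 + 5.253 = 7.478 mol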